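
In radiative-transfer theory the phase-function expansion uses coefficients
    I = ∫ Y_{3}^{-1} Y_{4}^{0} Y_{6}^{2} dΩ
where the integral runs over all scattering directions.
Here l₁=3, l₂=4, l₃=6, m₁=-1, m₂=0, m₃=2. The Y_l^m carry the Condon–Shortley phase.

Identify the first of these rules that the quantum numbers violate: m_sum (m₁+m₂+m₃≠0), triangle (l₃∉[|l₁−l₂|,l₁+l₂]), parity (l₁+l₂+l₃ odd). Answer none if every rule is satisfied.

azimuthal sum: -1 + 0 + 2 = 1  ✗
1 ≤ 6 ≤ 7 (triangle on l)
L = 3 + 4 + 6 = 13 (odd)

m_sum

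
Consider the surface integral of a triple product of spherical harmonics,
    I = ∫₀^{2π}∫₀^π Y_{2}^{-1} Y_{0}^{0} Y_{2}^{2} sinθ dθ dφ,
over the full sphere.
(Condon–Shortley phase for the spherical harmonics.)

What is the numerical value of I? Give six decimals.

Σmᵢ = 1 ≠ 0, so the φ-integral vanishes; I = 0

0.000000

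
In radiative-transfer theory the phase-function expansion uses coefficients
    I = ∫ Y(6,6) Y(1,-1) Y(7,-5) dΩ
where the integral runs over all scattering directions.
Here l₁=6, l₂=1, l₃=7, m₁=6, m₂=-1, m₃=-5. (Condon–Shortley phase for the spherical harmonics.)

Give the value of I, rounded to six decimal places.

-0.034990

Rules hold: Σm=0, L=14 even, 5≤7≤7.
N = 13·3·15 = 585
Δ = 0!·12!·2!/15! = 1/1365
Racah Σ t=0..0: t=0:+1/518400 = 1/518400
⇒ 3j(6 1 7; 0 0 0)² = 7/195, sgn -1
Racah Σ t=0..0: t=0:+1/958003200 = 1/958003200
⇒ 3j(6 1 7; 6 -1 -5)² = 1/1365, sgn +1
4πI² = N·(3j₀)²·(3jₘ)² = 1/65
I = -1·√(0.0153846/4π) = -0.03498955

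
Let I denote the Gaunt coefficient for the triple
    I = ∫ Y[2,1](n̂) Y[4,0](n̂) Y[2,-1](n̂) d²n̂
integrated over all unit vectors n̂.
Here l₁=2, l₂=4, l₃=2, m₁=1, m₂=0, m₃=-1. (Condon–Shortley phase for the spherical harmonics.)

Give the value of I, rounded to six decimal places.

Checks pass: Σm=0; 8 even; l₃=2∈[2,6].
(2·2+1)(2·4+1)(2·2+1) = 225
Δ: 4! 0! 4! / 9! → 1/630
sum: t=2:+1/16 = 1/16
3j²(2 4 2; 0 0 0) = Δ·Π!·Σ² = 2/35  (sign +1)
sum: t=1:−1/36 = -1/36
3j²(2 4 2; 1 0 -1) = Δ·Π!·Σ² = 8/315  (sign +1)
combine: 4πI² = 225·2/35·8/315 = 16/49
take √, sign +1: I = 0.16119702

0.161197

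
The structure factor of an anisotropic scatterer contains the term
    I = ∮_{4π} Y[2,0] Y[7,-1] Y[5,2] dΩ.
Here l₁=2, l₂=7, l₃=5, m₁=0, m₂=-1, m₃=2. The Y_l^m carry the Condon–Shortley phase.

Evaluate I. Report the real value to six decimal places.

0 − 1 + 2 = 1 ≠ 0: azimuthal integral kills it; I = 0

0.000000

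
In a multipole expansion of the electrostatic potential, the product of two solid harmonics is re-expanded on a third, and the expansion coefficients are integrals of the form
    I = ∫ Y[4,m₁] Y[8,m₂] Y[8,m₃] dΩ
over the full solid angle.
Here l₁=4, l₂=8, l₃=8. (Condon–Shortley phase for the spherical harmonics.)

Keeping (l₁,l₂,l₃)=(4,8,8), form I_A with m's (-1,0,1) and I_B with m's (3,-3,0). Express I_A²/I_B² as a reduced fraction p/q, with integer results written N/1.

Shared (l₁,l₂,l₃)=(4,8,8): N and (l;000)² cancel in I_A²/I_B².
A: Δ = 4!·4!·12!/21! = 1/185175900; Racah Σ t=1..4: t=1:−1/87091200 t=2:+1/12441600 t=3:−1/14515200 t=4:+1/139345920 = 1/139345920; ⇒ 3j(4 8 8; -1 0 1)² = 5/8398, sgn -1
B: Δ = 4!·4!·12!/21! = 1/185175900; Racah Σ t=0..1: t=0:+1/87091200 t=1:−1/139345920 = 1/232243200; ⇒ 3j(4 8 8; 3 -3 0)² = 33/8398, sgn +1
I_A²/I_B² = (5/8398)/(33/8398) = 5/33

5/33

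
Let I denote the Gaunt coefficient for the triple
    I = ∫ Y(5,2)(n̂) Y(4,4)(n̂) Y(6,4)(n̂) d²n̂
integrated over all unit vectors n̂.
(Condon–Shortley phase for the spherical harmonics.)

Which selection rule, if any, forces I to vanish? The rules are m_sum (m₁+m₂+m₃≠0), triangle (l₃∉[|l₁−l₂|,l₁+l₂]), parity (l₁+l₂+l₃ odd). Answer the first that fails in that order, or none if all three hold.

azimuthal sum: 2 + 4 + 4 = 10  ✗
1 ≤ 6 ≤ 9 (triangle on l)
L = 5 + 4 + 6 = 15 (odd)

m_sum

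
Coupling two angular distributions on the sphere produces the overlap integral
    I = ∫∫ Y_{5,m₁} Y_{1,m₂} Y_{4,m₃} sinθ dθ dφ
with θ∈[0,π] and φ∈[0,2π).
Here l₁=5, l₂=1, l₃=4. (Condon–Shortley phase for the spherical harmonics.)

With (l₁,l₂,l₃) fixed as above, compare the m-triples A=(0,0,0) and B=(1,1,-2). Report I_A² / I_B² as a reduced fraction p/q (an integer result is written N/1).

25/6

l's match ⇒ only the (l;m) 3-j factors differ between A and B.
A: triangle coeff Δ(5,1,4) = 1/495; Σ_t [1,1]: t=1:−1/576 = -1/576; (3j)²=5/99 [(5 1 4; 0 0 0)], sign=-1
B: triangle coeff Δ(5,1,4) = 1/495; Σ_t [2,2]: t=2:+1/2880 = 1/2880; (3j)²=2/165 [(5 1 4; 1 1 -2)], sign=+1
I_A²/I_B² = (5/99)/(2/165) = 25/6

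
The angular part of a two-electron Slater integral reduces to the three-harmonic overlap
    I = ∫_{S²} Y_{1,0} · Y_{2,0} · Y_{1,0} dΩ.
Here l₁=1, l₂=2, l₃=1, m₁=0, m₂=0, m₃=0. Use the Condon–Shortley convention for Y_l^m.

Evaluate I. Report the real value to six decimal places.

0.252313

Rules hold: Σm=0, L=4 even, 1≤1≤3.
N = 3·5·3 = 45
Δ = 2!·0!·2!/5! = 1/30
Racah Σ t=1..1: t=1:−1/1 = -1/1
⇒ 3j(1 2 1; 0 0 0)² = 2/15, sgn +1
(m-triple is (0,0,0) — same symbol as above.)
4πI² = N·(3j₀)²·(3jₘ)² = 4/5
I = +1·√(0.8/4π) = 0.25231325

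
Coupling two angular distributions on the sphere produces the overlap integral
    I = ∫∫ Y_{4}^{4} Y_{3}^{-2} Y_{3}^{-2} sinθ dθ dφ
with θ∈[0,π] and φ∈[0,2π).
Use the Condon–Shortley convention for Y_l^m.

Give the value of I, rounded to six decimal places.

m-sum 0 ✓  L=10 even ✓  1≤3≤7 ✓
Π(2lᵢ+1) = 9×7×7 = 441
triangle coeff Δ(4,3,3) = 1/34650
Σ_t [1,3]: t=1:−1/72 t=2:+1/16 t=3:−1/72 = 5/144
(3j)²=2/77 [(4 3 3; 0 0 0)], sign=-1
Σ_t [0,0]: t=0:+1/576 = 1/576
(3j)²=5/99 [(4 3 3; 4 -2 -2)], sign=-1
⇒ 4πI² = 70/121
I = (+1)√(70/121/(4π)) = 0.21456131

0.214561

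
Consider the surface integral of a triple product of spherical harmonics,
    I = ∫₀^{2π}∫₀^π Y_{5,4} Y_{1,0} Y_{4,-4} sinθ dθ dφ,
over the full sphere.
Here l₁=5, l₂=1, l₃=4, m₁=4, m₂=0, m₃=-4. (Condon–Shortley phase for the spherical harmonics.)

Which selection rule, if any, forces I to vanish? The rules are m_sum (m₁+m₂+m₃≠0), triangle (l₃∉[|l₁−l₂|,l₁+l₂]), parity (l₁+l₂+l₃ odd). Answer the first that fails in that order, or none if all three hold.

azimuthal sum: 4 + 0 − 4 = 0  ✓
4 ≤ 4 ≤ 6 (triangle on l)  ✓
L = 5 + 1 + 4 = 10 (even)  ✓

none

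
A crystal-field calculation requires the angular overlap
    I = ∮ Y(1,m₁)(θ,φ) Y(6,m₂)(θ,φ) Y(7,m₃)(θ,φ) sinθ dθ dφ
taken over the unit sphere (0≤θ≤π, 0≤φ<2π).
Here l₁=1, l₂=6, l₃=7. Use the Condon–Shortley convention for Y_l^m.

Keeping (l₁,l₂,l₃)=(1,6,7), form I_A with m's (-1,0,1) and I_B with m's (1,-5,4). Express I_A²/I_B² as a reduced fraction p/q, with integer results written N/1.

Same 1,6,7: normalisation and zero-m 3j drop out of the ratio.
A: Δ: 0! 2! 12! / 15! → 1/1365; sum: t=0:+1/1036800 = 1/1036800; 3j²(1 6 7; -1 0 1) = Δ·Π!·Σ² = 4/195  (sign +1)
B: Δ: 0! 2! 12! / 15! → 1/1365; sum: t=0:+1/79833600 = 1/79833600; 3j²(1 6 7; 1 -5 4) = Δ·Π!·Σ² = 1/455  (sign -1)
I_A²/I_B² = (4/195)/(1/455) = 28/3

28/3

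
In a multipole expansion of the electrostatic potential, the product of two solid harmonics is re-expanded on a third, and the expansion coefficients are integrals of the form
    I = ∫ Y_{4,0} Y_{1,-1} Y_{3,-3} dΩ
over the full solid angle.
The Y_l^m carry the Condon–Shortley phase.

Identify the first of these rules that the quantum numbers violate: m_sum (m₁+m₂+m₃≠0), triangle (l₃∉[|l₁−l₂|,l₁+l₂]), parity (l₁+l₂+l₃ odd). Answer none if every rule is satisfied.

m_sum

m₁+m₂+m₃ = 0 − 1 − 3 = -4  ✗
triangle: |4−1|=3 ≤ l₃=3 ≤ 4+1=5
parity: l₁+l₂+l₃ = 8 is even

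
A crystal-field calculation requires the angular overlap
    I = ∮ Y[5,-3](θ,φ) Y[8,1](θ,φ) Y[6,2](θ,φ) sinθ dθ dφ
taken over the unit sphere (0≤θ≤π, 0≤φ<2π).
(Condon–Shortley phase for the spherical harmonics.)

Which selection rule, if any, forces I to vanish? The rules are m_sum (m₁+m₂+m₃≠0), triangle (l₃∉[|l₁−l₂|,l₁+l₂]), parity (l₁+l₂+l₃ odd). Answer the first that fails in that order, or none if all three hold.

parity

Σmᵢ = 0  ✓
l₃∈[|l₁−l₂|,l₁+l₂]=[3,13], have l₃=6  ✓
Σlᵢ = 19 ⇒ odd  ✗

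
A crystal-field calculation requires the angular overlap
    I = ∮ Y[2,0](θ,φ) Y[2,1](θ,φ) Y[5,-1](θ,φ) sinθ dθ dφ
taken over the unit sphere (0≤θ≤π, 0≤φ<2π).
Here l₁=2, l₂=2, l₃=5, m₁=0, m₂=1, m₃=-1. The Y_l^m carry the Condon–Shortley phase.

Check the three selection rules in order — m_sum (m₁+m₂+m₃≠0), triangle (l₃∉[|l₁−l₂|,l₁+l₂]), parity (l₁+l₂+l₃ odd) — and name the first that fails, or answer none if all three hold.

Σmᵢ = 0  ✓
l₃∈[|l₁−l₂|,l₁+l₂]=[0,4], have l₃=5  ✗
Σlᵢ = 9 ⇒ odd

triangle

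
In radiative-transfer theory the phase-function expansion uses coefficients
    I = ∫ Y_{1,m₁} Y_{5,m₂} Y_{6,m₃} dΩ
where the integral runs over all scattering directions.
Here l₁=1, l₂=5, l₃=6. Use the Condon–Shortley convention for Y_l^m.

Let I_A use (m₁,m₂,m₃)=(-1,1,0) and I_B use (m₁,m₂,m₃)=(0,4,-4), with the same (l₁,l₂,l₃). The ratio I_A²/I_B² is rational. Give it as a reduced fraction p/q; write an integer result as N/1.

Same 1,5,6: normalisation and zero-m 3j drop out of the ratio.
A: Δ: 0! 2! 10! / 13! → 1/858; sum: t=0:+1/34560 = 1/34560; 3j²(1 5 6; -1 1 0) = Δ·Π!·Σ² = 5/286  (sign +1)
B: Δ: 0! 2! 10! / 13! → 1/858; sum: t=0:+1/362880 = 1/362880; 3j²(1 5 6; 0 4 -4) = Δ·Π!·Σ² = 10/429  (sign +1)
I_A²/I_B² = (5/286)/(10/429) = 3/4

3/4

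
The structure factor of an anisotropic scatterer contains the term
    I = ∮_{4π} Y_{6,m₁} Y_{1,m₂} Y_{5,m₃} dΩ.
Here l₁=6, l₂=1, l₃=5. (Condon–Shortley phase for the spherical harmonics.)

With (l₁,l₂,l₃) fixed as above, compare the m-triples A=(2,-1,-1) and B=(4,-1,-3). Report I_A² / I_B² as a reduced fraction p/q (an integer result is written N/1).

Same 6,1,5: normalisation and zero-m 3j drop out of the ratio.
A: Δ: 2! 10! 0! / 13! → 1/858; sum: t=0:+1/34560 = 1/34560; 3j²(6 1 5; 2 -1 -1) = Δ·Π!·Σ² = 14/429  (sign +1)
B: Δ: 2! 10! 0! / 13! → 1/858; sum: t=0:+1/161280 = 1/161280; 3j²(6 1 5; 4 -1 -3) = Δ·Π!·Σ² = 15/286  (sign +1)
I_A²/I_B² = (14/429)/(15/286) = 28/45

28/45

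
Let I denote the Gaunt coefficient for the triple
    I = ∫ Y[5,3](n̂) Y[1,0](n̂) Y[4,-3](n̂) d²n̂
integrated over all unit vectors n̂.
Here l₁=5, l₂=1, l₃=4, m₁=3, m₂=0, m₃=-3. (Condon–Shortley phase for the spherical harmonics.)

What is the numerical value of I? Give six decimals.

Rules hold: Σm=0, L=10 even, 4≤4≤6.
N = 11·3·9 = 297
Δ = 2!·8!·0!/11! = 1/495
Racah Σ t=1..1: t=1:−1/576 = -1/576
⇒ 3j(5 1 4; 0 0 0)² = 5/99, sgn -1
Racah Σ t=1..1: t=1:−1/5040 = -1/5040
⇒ 3j(5 1 4; 3 0 -3)² = 16/495, sgn +1
4πI² = N·(3j₀)²·(3jₘ)² = 16/33
I = -1·√(0.484848/4π) = -0.19642560

-0.196426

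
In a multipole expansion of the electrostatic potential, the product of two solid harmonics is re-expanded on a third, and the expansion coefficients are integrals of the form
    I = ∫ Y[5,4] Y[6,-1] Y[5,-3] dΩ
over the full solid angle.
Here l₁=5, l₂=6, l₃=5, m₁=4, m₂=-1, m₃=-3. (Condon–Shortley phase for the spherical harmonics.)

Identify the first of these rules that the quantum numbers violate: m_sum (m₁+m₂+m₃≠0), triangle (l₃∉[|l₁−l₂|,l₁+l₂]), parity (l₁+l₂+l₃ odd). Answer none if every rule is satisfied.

azimuthal sum: 4 − 1 − 3 = 0  ✓
1 ≤ 5 ≤ 11 (triangle on l)  ✓
L = 5 + 6 + 5 = 16 (even)  ✓

none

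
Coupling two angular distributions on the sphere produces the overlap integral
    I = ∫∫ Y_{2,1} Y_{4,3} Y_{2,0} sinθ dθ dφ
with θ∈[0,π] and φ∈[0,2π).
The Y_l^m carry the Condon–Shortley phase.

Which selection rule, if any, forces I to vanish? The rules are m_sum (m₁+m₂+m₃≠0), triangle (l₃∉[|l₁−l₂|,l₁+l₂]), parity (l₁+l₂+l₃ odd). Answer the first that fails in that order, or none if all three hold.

Σmᵢ = 4  ✗
l₃∈[|l₁−l₂|,l₁+l₂]=[2,6], have l₃=2
Σlᵢ = 8 ⇒ even

m_sum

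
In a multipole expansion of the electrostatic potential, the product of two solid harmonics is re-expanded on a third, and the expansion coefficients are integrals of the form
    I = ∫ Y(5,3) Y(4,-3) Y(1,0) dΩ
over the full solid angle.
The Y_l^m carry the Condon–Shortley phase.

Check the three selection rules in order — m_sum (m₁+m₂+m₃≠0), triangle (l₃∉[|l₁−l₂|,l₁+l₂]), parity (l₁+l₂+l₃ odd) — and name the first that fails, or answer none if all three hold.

none

azimuthal sum: 3 − 3 + 0 = 0  ✓
1 ≤ 1 ≤ 9 (triangle on l)  ✓
L = 5 + 4 + 1 = 10 (even)  ✓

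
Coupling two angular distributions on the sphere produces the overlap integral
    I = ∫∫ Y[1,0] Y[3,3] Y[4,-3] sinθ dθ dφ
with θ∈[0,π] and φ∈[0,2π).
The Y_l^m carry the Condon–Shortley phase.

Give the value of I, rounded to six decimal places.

Checks pass: Σm=0; 8 even; l₃=4∈[2,4].
(2·1+1)(2·3+1)(2·4+1) = 189
Δ: 0! 2! 6! / 9! → 1/252
sum: t=0:+1/36 = 1/36
3j²(1 3 4; 0 0 0) = Δ·Π!·Σ² = 4/63  (sign +1)
sum: t=0:+1/720 = 1/720
3j²(1 3 4; 0 3 -3) = Δ·Π!·Σ² = 1/36  (sign -1)
combine: 4πI² = 189·4/63·1/36 = 1/3
take √, sign -1: I = -0.16286750

-0.162868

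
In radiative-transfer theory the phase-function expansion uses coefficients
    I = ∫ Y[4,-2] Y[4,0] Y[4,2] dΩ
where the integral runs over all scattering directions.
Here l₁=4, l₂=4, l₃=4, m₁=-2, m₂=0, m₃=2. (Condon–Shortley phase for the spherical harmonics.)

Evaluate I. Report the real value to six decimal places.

-0.083698

m-sum 0 ✓  L=12 even ✓  0≤4≤8 ✓
Π(2lᵢ+1) = 9×9×9 = 729
triangle coeff Δ(4,4,4) = 1/450450
Σ_t [0,4]: t=0:+1/13824 t=1:−1/216 t=2:+1/64 t=3:−1/216 t=4:+1/13824 = 5/768
(3j)²=18/1001 [(4 4 4; 0 0 0)], sign=+1
Σ_t [2,4]: t=2:+1/384 t=3:−1/216 t=4:+1/2304 = -11/6912
(3j)²=11/1638 [(4 4 4; -2 0 2)], sign=-1
⇒ 4πI² = 729/8281
I = (-1)√(729/8281/(4π)) = -0.08369845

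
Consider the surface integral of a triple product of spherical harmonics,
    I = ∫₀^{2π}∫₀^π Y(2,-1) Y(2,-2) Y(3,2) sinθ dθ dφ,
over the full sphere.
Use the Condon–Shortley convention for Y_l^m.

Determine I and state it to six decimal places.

0.000000

m-sum = -1 − 2 + 2 = -1 ≠ 0 ⇒ I = 0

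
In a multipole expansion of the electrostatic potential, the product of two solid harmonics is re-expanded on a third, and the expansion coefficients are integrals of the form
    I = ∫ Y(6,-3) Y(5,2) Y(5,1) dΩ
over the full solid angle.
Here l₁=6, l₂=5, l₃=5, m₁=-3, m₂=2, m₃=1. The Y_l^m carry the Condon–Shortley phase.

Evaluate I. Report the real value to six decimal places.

-0.071298

Checks pass: Σm=0; 16 even; l₃=5∈[1,11].
(2·6+1)(2·5+1)(2·5+1) = 1573
Δ: 6! 6! 4! / 17! → 1/28588560
sum: t=1:−1/345600 t=2:+1/13824 t=3:−1/5184 t=4:+1/13824 t=5:−1/345600 = -7/129600
3j²(6 5 5; 0 0 0) = Δ·Π!·Σ² = 80/7293  (sign +1)
sum: t=3:−1/622080 t=4:+1/34560 t=5:−1/23040 t=6:+1/155520 = -1/103680
3j²(6 5 5; -3 2 1) = Δ·Π!·Σ² = 9/2431  (sign -1)
combine: 4πI² = 1573·80/7293·9/2431 = 240/3757
take √, sign -1: I = -0.07129845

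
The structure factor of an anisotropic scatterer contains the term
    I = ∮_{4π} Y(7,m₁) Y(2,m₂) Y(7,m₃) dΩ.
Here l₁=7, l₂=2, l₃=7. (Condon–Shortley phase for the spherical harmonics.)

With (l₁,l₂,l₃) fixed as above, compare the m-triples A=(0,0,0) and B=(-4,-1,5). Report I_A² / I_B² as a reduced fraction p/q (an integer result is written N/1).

1568/2187

Same 7,2,7: normalisation and zero-m 3j drop out of the ratio.
A: Δ: 2! 12! 2! / 17! → 1/185640; sum: t=0:+1/2419200 t=1:−1/518400 t=2:+1/2419200 = -1/907200; 3j²(7 2 7; 0 0 0) = Δ·Π!·Σ² = 56/3315  (sign +1)
B: Δ: 2! 12! 2! / 17! → 1/185640; sum: t=0:+1/79833600 t=1:−1/14515200 = -1/17740800; 3j²(7 2 7; -4 -1 5) = Δ·Π!·Σ² = 729/30940  (sign -1)
I_A²/I_B² = (56/3315)/(729/30940) = 1568/2187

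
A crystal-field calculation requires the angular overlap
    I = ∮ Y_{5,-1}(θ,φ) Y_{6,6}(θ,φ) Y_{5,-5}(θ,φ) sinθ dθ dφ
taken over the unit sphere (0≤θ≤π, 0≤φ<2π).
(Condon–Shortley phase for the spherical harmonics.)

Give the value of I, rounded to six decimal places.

0.096539

Checks pass: Σm=0; 16 even; l₃=5∈[1,11].
(2·5+1)(2·6+1)(2·5+1) = 1573
Δ: 6! 4! 6! / 17! → 1/28588560
sum: t=1:−1/345600 t=2:+1/13824 t=3:−1/5184 t=4:+1/13824 t=5:−1/345600 = -7/129600
3j²(5 6 5; 0 0 0) = Δ·Π!·Σ² = 80/7293  (sign +1)
sum: t=6:+1/12441600 = 1/12441600
3j²(5 6 5; -1 6 -5) = Δ·Π!·Σ² = 3/442  (sign +1)
combine: 4πI² = 1573·80/7293·3/442 = 440/3757
take √, sign +1: I = 0.09653856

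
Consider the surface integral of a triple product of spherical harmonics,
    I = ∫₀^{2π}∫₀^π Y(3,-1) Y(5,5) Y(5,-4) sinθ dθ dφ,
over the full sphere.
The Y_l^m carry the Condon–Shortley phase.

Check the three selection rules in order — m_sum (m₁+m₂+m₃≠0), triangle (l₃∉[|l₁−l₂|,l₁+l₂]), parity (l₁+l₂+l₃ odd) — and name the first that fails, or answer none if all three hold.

parity

azimuthal sum: -1 + 5 − 4 = 0  ✓
2 ≤ 5 ≤ 8 (triangle on l)  ✓
L = 3 + 5 + 5 = 13 (odd)  ✗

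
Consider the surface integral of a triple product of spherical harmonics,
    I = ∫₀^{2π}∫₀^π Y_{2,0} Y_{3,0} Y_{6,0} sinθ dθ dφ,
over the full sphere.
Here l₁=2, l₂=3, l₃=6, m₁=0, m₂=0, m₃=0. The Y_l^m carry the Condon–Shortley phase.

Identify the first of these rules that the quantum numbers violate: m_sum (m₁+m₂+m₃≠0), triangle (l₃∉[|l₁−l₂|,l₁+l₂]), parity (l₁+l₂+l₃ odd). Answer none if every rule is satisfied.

triangle

m₁+m₂+m₃ = 0 + 0 + 0 = 0  ✓
triangle: |2−3|=1 ≤ l₃=6 ≤ 2+3=5  ✗
parity: l₁+l₂+l₃ = 11 is odd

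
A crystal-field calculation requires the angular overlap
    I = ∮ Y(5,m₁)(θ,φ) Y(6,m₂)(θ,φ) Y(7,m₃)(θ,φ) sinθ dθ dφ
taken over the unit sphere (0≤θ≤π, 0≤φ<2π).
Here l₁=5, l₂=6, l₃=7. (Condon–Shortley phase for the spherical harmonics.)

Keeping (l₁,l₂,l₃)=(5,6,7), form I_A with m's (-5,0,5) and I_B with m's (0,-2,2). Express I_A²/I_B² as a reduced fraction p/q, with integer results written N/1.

21560/27

Same 5,6,7: normalisation and zero-m 3j drop out of the ratio.
A: Δ: 4! 6! 8! / 19! → 1/174594420; sum: t=4:+1/24883200 = 1/24883200; 3j²(5 6 7; -5 0 5) = Δ·Π!·Σ² = 70/4199  (sign +1)
B: Δ: 4! 6! 8! / 19! → 1/174594420; sum: t=0:+1/1658880 t=1:−1/207360 t=2:+1/207360 t=3:−1/1451520 t=4:+1/116121600 = -1/12902400; 3j²(5 6 7; 0 -2 2) = Δ·Π!·Σ² = 27/1293292  (sign +1)
I_A²/I_B² = (70/4199)/(27/1293292) = 21560/27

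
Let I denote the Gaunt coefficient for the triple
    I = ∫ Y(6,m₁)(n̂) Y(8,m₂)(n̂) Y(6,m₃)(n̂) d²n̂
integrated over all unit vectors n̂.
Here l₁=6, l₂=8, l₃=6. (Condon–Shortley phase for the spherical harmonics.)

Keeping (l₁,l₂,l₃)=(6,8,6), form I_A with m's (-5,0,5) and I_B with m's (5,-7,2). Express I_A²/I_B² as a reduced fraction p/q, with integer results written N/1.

25/78

Shared (l₁,l₂,l₃)=(6,8,6): N and (l;000)² cancel in I_A²/I_B².
A: Δ = 8!·4!·8!/21! = 1/1309458150; Racah Σ t=7..8: t=7:−1/609638400 t=8:+1/9754214400 = -1/650280960; ⇒ 3j(6 8 6; -5 0 5)² = 275/58786, sgn +1
B: Δ = 8!·4!·8!/21! = 1/1309458150; Racah Σ t=0..1: t=0:+1/1219276800 t=1:−1/4877107200 = 1/1625702400; ⇒ 3j(6 8 6; 5 -7 2)² = 33/2261, sgn +1
I_A²/I_B² = (275/58786)/(33/2261) = 25/78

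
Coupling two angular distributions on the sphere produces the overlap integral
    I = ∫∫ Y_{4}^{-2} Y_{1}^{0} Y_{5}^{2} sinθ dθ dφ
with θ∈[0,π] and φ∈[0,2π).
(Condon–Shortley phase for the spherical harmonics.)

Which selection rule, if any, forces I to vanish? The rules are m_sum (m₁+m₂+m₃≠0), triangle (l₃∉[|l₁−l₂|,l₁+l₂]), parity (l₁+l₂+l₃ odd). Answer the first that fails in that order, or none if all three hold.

none

Σmᵢ = 0  ✓
l₃∈[|l₁−l₂|,l₁+l₂]=[3,5], have l₃=5  ✓
Σlᵢ = 10 ⇒ even  ✓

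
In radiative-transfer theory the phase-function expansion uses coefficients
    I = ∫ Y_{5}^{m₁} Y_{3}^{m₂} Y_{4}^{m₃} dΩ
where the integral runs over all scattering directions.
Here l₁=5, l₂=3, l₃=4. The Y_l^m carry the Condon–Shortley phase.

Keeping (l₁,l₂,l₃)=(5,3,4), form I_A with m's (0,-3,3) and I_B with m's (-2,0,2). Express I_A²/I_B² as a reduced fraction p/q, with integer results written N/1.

75/4

Same 5,3,4: normalisation and zero-m 3j drop out of the ratio.
A: Δ: 4! 6! 2! / 13! → 1/180180; sum: t=0:+1/5760 = 1/5760; 3j²(5 3 4; 0 -3 3) = Δ·Π!·Σ² = 5/572  (sign -1)
B: Δ: 4! 6! 2! / 13! → 1/180180; sum: t=1:−1/8640 t=2:+1/480 t=3:−1/576 = 1/4320; 3j²(5 3 4; -2 0 2) = Δ·Π!·Σ² = 1/2145  (sign +1)
I_A²/I_B² = (5/572)/(1/2145) = 75/4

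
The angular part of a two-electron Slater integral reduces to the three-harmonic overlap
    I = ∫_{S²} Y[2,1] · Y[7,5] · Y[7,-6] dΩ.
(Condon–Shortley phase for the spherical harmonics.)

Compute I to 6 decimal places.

Checks pass: Σm=0; 16 even; l₃=7∈[5,9].
(2·2+1)(2·7+1)(2·7+1) = 1125
Δ: 2! 2! 12! / 17! → 1/185640
sum: t=0:+1/2419200 t=1:−1/518400 t=2:+1/2419200 = -1/907200
3j²(2 7 7; 0 0 0) = Δ·Π!·Σ² = 56/3315  (sign +1)
sum: t=0:+1/958003200 t=1:−1/79833600 = -1/87091200
3j²(2 7 7; 1 5 -6) = Δ·Π!·Σ² = 121/4760  (sign +1)
combine: 4πI² = 1125·56/3315·121/4760 = 1815/3757
take √, sign +1: I = 0.19607074

0.196071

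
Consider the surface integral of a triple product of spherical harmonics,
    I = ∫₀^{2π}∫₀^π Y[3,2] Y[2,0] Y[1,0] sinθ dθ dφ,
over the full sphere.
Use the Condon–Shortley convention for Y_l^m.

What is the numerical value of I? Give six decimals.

Σmᵢ = 2 ≠ 0, so the φ-integral vanishes; I = 0

0.000000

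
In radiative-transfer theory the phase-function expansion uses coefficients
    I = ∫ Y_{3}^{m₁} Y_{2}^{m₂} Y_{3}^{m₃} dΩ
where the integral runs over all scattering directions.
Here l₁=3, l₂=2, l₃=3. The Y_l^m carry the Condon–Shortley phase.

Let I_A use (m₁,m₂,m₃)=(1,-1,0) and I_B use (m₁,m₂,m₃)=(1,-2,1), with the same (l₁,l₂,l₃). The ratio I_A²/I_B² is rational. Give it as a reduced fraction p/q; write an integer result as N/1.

Same 3,2,3: normalisation and zero-m 3j drop out of the ratio.
A: Δ: 2! 4! 2! / 9! → 1/3780; sum: t=0:+1/8 t=1:−1/12 = 1/24; 3j²(3 2 3; 1 -1 0) = Δ·Π!·Σ² = 1/210  (sign -1)
B: Δ: 2! 4! 2! / 9! → 1/3780; sum: t=0:+1/16 = 1/16; 3j²(3 2 3; 1 -2 1) = Δ·Π!·Σ² = 2/35  (sign +1)
I_A²/I_B² = (1/210)/(2/35) = 1/12

1/12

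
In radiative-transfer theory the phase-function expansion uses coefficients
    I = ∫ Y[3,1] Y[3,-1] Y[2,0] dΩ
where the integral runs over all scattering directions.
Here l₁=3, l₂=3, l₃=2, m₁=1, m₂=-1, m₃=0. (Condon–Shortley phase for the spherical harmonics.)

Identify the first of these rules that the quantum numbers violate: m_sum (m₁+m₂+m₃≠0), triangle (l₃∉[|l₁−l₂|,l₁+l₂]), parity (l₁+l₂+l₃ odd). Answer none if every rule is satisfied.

none

Σmᵢ = 0  ✓
l₃∈[|l₁−l₂|,l₁+l₂]=[0,6], have l₃=2  ✓
Σlᵢ = 8 ⇒ even  ✓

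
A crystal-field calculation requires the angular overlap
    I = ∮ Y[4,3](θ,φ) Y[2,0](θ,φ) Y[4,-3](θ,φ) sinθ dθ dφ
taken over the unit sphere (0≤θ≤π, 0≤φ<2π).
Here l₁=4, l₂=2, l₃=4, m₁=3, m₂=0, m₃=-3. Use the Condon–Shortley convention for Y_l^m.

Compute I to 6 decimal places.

0.057344

Rules hold: Σm=0, L=10 even, 2≤4≤6.
N = 9·5·9 = 405
Δ = 2!·6!·2!/11! = 1/13860
Racah Σ t=0..2: t=0:+1/192 t=1:−1/36 t=2:+1/192 = -5/288
⇒ 3j(4 2 4; 0 0 0)² = 20/693, sgn -1
Racah Σ t=0..1: t=0:+1/480 t=1:−1/720 = 1/1440
⇒ 3j(4 2 4; 3 0 -3)² = 7/1980, sgn -1
4πI² = N·(3j₀)²·(3jₘ)² = 5/121
I = +1·√(0.0413223/4π) = 0.05734392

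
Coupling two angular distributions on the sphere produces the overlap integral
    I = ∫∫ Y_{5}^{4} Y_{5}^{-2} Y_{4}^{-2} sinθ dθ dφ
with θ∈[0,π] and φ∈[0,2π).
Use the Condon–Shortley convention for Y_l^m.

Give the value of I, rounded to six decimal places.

Checks pass: Σm=0; 14 even; l₃=4∈[0,10].
(2·5+1)(2·5+1)(2·4+1) = 1089
Δ: 6! 4! 4! / 15! → 1/3153150
sum: t=1:−1/69120 t=2:+1/1728 t=3:−1/576 t=4:+1/1728 t=5:−1/69120 = -7/11520
3j²(5 5 4; 0 0 0) = Δ·Π!·Σ² = 2/143  (sign -1)
sum: t=0:+1/25920 t=1:−1/11520 = -1/20736
3j²(5 5 4; 4 -2 -2) = Δ·Π!·Σ² = 5/429  (sign -1)
combine: 4πI² = 1089·2/143·5/429 = 30/169
take √, sign +1: I = 0.11885360

0.118854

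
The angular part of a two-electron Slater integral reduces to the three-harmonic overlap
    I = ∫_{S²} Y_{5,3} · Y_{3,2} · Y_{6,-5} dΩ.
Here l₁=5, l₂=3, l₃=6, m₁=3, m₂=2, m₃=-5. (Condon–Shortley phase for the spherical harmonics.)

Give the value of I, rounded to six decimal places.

m-sum 0 ✓  L=14 even ✓  2≤6≤8 ✓
Π(2lᵢ+1) = 11×7×13 = 1001
triangle coeff Δ(5,3,6) = 1/675675
Σ_t [0,2]: t=0:+1/8640 t=1:−1/2304 t=2:+1/8640 = -7/34560
(3j)²=7/429 [(5 3 6; 0 0 0)], sign=-1
Σ_t [1,2]: t=1:−1/120960 t=2:+1/483840 = -1/161280
(3j)²=2/91 [(5 3 6; 3 2 -5)], sign=+1
⇒ 4πI² = 14/39
I = (-1)√(14/39/(4π)) = -0.16901560

-0.169016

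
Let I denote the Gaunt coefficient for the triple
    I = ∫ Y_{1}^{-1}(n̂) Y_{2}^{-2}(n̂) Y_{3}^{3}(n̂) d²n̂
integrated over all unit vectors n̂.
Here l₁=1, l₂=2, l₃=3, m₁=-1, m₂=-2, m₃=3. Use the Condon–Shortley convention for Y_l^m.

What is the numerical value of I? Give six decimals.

Checks pass: Σm=0; 6 even; l₃=3∈[1,3].
(2·1+1)(2·2+1)(2·3+1) = 105
Δ: 0! 2! 4! / 7! → 1/105
sum: t=0:+1/4 = 1/4
3j²(1 2 3; 0 0 0) = Δ·Π!·Σ² = 3/35  (sign -1)
sum: t=0:+1/48 = 1/48
3j²(1 2 3; -1 -2 3) = Δ·Π!·Σ² = 1/7  (sign +1)
combine: 4πI² = 105·3/35·1/7 = 9/7
take √, sign -1: I = -0.31986543

-0.319865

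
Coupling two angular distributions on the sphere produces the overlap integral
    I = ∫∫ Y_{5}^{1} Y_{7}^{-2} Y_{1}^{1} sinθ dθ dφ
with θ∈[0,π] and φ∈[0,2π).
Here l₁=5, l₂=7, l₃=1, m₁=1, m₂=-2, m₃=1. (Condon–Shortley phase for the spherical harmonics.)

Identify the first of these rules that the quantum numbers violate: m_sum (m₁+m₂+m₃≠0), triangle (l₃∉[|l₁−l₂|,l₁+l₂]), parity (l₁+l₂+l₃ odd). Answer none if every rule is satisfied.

azimuthal sum: 1 − 2 + 1 = 0  ✓
2 ≤ 1 ≤ 12 (triangle on l)  ✗
L = 5 + 7 + 1 = 13 (odd)

triangle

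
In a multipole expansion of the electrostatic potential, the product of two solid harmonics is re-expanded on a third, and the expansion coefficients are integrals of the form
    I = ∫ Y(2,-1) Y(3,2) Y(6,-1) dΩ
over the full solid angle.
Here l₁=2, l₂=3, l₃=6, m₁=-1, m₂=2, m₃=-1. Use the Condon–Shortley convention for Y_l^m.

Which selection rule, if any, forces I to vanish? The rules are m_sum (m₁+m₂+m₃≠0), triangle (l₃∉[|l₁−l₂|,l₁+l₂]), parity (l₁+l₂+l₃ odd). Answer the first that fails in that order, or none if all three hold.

triangle

Σmᵢ = 0  ✓
l₃∈[|l₁−l₂|,l₁+l₂]=[1,5], have l₃=6  ✗
Σlᵢ = 11 ⇒ odd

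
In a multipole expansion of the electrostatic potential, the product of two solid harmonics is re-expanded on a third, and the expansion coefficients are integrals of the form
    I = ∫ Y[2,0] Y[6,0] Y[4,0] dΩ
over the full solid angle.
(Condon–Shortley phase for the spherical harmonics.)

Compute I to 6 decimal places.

0.238565

m-sum 0 ✓  L=12 even ✓  4≤4≤8 ✓
Π(2lᵢ+1) = 5×13×9 = 585
triangle coeff Δ(2,6,4) = 1/6435
Σ_t [2,2]: t=2:+1/2304 = 1/2304
(3j)²=5/143 [(2 6 4; 0 0 0)], sign=+1
(m-triple is (0,0,0) — same symbol as above.)
⇒ 4πI² = 1125/1573
I = (+1)√(1125/1573/(4π)) = 0.23856513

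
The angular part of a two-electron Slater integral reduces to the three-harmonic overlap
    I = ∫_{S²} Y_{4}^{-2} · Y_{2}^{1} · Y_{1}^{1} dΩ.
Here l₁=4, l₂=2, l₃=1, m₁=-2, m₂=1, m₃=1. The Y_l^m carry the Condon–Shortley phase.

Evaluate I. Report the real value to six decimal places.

triangle: need 2≤l₃≤6, have 1; I=0

0.000000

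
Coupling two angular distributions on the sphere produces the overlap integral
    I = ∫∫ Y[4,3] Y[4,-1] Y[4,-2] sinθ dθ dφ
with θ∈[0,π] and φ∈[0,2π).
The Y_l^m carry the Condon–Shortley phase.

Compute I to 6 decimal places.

-0.063661

Checks pass: Σm=0; 12 even; l₃=4∈[0,8].
(2·4+1)(2·4+1)(2·4+1) = 729
Δ: 4! 4! 4! / 13! → 1/450450
sum: t=0:+1/13824 t=1:−1/216 t=2:+1/64 t=3:−1/216 t=4:+1/13824 = 5/768
3j²(4 4 4; 0 0 0) = Δ·Π!·Σ² = 18/1001  (sign +1)
sum: t=0:+1/864 t=1:−1/576 = -1/1728
3j²(4 4 4; 3 -1 -2) = Δ·Π!·Σ² = 5/1287  (sign -1)
combine: 4πI² = 729·18/1001·5/1287 = 7290/143143
take √, sign -1: I = -0.06366105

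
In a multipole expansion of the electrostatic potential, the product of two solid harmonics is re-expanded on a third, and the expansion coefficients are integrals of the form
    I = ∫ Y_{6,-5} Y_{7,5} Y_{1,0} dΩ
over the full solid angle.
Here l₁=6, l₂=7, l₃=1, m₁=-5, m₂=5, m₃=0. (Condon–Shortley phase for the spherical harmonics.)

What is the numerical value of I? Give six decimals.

-0.171413

m-sum 0 ✓  L=14 even ✓  1≤1≤13 ✓
Π(2lᵢ+1) = 13×15×3 = 585
triangle coeff Δ(6,7,1) = 1/1365
Σ_t [6,6]: t=6:+1/518400 = 1/518400
(3j)²=7/195 [(6 7 1; 0 0 0)], sign=-1
Σ_t [11,11]: t=11:−1/39916800 = -1/39916800
(3j)²=8/455 [(6 7 1; -5 5 0)], sign=+1
⇒ 4πI² = 24/65
I = (-1)√(24/65/(4π)) = -0.17141310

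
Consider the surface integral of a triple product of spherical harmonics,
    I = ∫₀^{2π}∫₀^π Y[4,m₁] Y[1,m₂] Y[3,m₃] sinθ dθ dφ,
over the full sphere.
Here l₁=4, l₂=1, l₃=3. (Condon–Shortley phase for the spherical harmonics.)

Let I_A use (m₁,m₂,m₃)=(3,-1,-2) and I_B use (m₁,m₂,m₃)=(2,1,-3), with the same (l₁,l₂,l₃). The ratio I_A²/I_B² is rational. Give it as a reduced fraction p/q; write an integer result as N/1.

Shared (l₁,l₂,l₃)=(4,1,3): N and (l;000)² cancel in I_A²/I_B².
A: Δ = 2!·6!·0!/9! = 1/252; Racah Σ t=0..0: t=0:+1/240 = 1/240; ⇒ 3j(4 1 3; 3 -1 -2)² = 1/12, sgn -1
B: Δ = 2!·6!·0!/9! = 1/252; Racah Σ t=2..2: t=2:+1/1440 = 1/1440; ⇒ 3j(4 1 3; 2 1 -3)² = 1/252, sgn +1
I_A²/I_B² = (1/12)/(1/252) = 21/1

21/1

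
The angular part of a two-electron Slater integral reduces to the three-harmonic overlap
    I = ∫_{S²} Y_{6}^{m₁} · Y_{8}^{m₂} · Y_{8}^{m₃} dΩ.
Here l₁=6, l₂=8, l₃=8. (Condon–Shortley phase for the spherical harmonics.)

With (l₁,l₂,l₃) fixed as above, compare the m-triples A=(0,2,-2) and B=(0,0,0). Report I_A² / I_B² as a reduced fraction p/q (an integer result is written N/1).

1/3600

Shared (l₁,l₂,l₃)=(6,8,8): N and (l;000)² cancel in I_A²/I_B².
A: Δ = 6!·6!·10!/23! = 1/13742520792; Racah Σ t=0..6: t=0:+1/1881169920000 t=1:−1/5225472000 t=2:+1/185794560 t=3:−1/39191040 t=4:+1/39813120 t=5:−1/207360000 t=6:+1/8957952000 = 11/134369280000; ⇒ 3j(6 8 8; 0 2 -2)² = 1/579462, sgn +1
B: Δ = 6!·6!·10!/23! = 1/13742520792; Racah Σ t=0..6: t=0:+1/41803776000 t=1:−1/435456000 t=2:+1/39813120 t=3:−1/18662400 t=4:+1/39813120 t=5:−1/435456000 t=6:+1/41803776000 = -11/1393459200; ⇒ 3j(6 8 8; 0 0 0)² = 600/96577, sgn -1
I_A²/I_B² = (1/579462)/(600/96577) = 1/3600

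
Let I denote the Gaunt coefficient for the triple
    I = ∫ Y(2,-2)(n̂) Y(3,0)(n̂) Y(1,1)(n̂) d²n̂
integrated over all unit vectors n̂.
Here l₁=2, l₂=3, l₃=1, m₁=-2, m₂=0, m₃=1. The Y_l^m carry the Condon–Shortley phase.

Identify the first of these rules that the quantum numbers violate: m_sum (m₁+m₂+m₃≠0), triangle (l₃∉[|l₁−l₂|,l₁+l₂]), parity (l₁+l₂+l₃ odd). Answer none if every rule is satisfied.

azimuthal sum: -2 + 0 + 1 = -1  ✗
1 ≤ 1 ≤ 5 (triangle on l)
L = 2 + 3 + 1 = 6 (even)

m_sum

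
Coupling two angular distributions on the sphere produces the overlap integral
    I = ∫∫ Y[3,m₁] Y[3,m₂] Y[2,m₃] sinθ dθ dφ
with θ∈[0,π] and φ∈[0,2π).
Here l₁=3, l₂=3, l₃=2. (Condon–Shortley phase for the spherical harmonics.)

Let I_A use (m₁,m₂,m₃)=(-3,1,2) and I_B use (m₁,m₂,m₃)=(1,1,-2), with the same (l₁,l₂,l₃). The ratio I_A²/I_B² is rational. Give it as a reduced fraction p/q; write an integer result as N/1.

l's match ⇒ only the (l;m) 3-j factors differ between A and B.
A: triangle coeff Δ(3,3,2) = 1/3780; Σ_t [4,4]: t=4:+1/96 = 1/96; (3j)²=1/42 [(3 3 2; -3 1 2)], sign=+1
B: triangle coeff Δ(3,3,2) = 1/3780; Σ_t [2,2]: t=2:+1/16 = 1/16; (3j)²=2/35 [(3 3 2; 1 1 -2)], sign=+1
I_A²/I_B² = (1/42)/(2/35) = 5/12

5/12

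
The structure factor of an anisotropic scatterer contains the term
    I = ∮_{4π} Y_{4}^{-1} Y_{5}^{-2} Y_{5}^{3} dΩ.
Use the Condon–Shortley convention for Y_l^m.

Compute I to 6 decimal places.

-0.118854

Checks pass: Σm=0; 14 even; l₃=5∈[1,9].
(2·4+1)(2·5+1)(2·5+1) = 1089
Δ: 4! 4! 6! / 15! → 1/3153150
sum: t=0:+1/69120 t=1:−1/1728 t=2:+1/576 t=3:−1/1728 t=4:+1/69120 = 7/11520
3j²(4 5 5; 0 0 0) = Δ·Π!·Σ² = 2/143  (sign -1)
sum: t=1:−1/6912 t=2:+1/2880 t=3:−1/17280 = 1/6912
3j²(4 5 5; -1 -2 3) = Δ·Π!·Σ² = 5/429  (sign +1)
combine: 4πI² = 1089·2/143·5/429 = 30/169
take √, sign -1: I = -0.11885360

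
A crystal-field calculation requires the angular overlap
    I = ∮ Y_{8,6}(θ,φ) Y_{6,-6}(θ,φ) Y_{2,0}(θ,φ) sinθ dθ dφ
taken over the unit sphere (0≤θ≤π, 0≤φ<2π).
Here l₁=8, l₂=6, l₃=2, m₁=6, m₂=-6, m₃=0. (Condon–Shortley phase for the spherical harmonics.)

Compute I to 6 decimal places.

0.080953

Rules hold: Σm=0, L=16 even, 2≤2≤14.
N = 17·13·5 = 1105
Δ = 12!·4!·0!/17! = 1/30940
Racah Σ t=6..6: t=6:+1/2073600 = 1/2073600
⇒ 3j(8 6 2; 0 0 0)² = 28/1105, sgn +1
Racah Σ t=0..0: t=0:+1/1916006400 = 1/1916006400
⇒ 3j(8 6 2; 6 -6 0)² = 1/340, sgn +1
4πI² = N·(3j₀)²·(3jₘ)² = 7/85
I = +1·√(0.0823529/4π) = 0.08095331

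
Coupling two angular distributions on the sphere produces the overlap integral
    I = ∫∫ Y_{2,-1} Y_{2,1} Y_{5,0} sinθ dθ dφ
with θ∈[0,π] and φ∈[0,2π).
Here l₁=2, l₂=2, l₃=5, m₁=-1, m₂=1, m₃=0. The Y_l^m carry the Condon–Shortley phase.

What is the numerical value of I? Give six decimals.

l₃=5 ∉ [0,4] — triangle fails ⇒ I = 0

0.000000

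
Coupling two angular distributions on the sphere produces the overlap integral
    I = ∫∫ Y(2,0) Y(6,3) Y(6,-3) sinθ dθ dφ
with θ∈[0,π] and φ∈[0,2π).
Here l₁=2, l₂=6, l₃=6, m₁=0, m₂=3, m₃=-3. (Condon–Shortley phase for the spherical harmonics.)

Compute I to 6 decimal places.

-0.057344

Rules hold: Σm=0, L=14 even, 4≤6≤8.
N = 5·13·13 = 845
Δ = 2!·2!·10!/15! = 1/90090
Racah Σ t=0..2: t=0:+1/69120 t=1:−1/14400 t=2:+1/69120 = -7/172800
⇒ 3j(2 6 6; 0 0 0)² = 14/715, sgn -1
Racah Σ t=0..2: t=0:+1/1451520 t=1:−1/80640 t=2:+1/120960 = -1/290304
⇒ 3j(2 6 6; 0 3 -3)² = 5/2002, sgn +1
4πI² = N·(3j₀)²·(3jₘ)² = 5/121
I = -1·√(0.0413223/4π) = -0.05734392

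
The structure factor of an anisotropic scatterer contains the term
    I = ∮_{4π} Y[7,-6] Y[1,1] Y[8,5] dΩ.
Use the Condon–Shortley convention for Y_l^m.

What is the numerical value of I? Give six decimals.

-0.052996

Rules hold: Σm=0, L=16 even, 6≤8≤8.
N = 15·3·17 = 765
Δ = 0!·14!·2!/17! = 1/2040
Racah Σ t=0..0: t=0:+1/25401600 = 1/25401600
⇒ 3j(7 1 8; 0 0 0)² = 8/255, sgn +1
Racah Σ t=0..0: t=0:+1/12454041600 = 1/12454041600
⇒ 3j(7 1 8; -6 1 5)² = 1/680, sgn -1
4πI² = N·(3j₀)²·(3jₘ)² = 3/85
I = -1·√(0.0352941/4π) = -0.05299638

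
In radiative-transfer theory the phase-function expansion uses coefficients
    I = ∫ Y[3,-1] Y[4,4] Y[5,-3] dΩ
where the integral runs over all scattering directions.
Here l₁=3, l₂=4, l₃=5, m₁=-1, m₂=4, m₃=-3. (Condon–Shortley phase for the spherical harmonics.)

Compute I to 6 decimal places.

0.169606

Rules hold: Σm=0, L=12 even, 1≤5≤7.
N = 7·9·11 = 693
Δ = 2!·4!·6!/13! = 1/180180
Racah Σ t=0..2: t=0:+1/576 t=1:−1/144 t=2:+1/576 = -1/288
⇒ 3j(3 4 5; 0 0 0)² = 20/1001, sgn +1
Racah Σ t=2..2: t=2:+1/5760 = 1/5760
⇒ 3j(3 4 5; -1 4 -3)² = 56/2145, sgn +1
4πI² = N·(3j₀)²·(3jₘ)² = 672/1859
I = +1·√(0.361485/4π) = 0.16960553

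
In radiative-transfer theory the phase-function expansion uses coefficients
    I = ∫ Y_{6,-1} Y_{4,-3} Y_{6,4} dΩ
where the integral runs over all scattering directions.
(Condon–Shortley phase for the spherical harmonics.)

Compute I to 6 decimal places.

-0.154578

m-sum 0 ✓  L=16 even ✓  2≤6≤10 ✓
Π(2lᵢ+1) = 13×9×13 = 1521
triangle coeff Δ(6,4,6) = 1/15315300
Σ_t [0,4]: t=0:+1/829440 t=1:−1/25920 t=2:+1/9216 t=3:−1/25920 t=4:+1/829440 = 7/207360
(3j)²=28/2431 [(6 4 6; 0 0 0)], sign=+1
Σ_t [0,1]: t=0:+1/725760 t=1:−1/207360 = -1/290304
(3j)²=125/7293 [(6 4 6; -1 -3 4)], sign=-1
⇒ 4πI² = 10500/34969
I = (-1)√(10500/34969/(4π)) = -0.15457815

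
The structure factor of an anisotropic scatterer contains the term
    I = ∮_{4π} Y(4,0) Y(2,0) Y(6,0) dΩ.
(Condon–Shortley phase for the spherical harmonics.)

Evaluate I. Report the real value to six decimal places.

0.238565

Rules hold: Σm=0, L=12 even, 2≤6≤6.
N = 9·5·13 = 585
Δ = 0!·8!·4!/13! = 1/6435
Racah Σ t=0..0: t=0:+1/2304 = 1/2304
⇒ 3j(4 2 6; 0 0 0)² = 5/143, sgn +1
(m-triple is (0,0,0) — same symbol as above.)
4πI² = N·(3j₀)²·(3jₘ)² = 1125/1573
I = +1·√(0.715194/4π) = 0.23856513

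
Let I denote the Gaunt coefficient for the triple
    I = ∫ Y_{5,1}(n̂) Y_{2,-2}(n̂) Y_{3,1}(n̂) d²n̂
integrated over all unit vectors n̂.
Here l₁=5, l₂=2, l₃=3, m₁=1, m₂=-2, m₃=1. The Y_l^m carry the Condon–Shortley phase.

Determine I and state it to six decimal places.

-0.092802

m-sum 0 ✓  L=10 even ✓  3≤3≤7 ✓
Π(2lᵢ+1) = 11×5×7 = 385
triangle coeff Δ(5,2,3) = 1/2310
Σ_t [2,2]: t=2:+1/144 = 1/144
(3j)²=10/231 [(5 2 3; 0 0 0)], sign=-1
Σ_t [0,0]: t=0:+1/1152 = 1/1152
(3j)²=1/154 [(5 2 3; 1 -2 1)], sign=+1
⇒ 4πI² = 25/231
I = (-1)√(25/231/(4π)) = -0.09280237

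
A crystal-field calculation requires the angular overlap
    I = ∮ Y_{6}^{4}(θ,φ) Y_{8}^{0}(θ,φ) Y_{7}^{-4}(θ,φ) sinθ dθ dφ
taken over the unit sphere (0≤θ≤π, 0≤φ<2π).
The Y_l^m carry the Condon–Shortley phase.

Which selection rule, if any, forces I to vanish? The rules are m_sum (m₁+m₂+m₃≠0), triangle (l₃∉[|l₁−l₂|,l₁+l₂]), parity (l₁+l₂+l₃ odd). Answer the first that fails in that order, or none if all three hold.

parity

Σmᵢ = 0  ✓
l₃∈[|l₁−l₂|,l₁+l₂]=[2,14], have l₃=7  ✓
Σlᵢ = 21 ⇒ odd  ✗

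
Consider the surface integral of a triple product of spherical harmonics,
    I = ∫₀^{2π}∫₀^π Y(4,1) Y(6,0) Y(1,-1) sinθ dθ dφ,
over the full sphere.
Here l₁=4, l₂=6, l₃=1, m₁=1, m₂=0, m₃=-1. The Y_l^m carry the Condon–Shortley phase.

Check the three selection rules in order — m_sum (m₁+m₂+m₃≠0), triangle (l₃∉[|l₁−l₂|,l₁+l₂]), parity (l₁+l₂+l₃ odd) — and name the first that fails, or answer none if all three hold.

triangle

azimuthal sum: 1 + 0 − 1 = 0  ✓
2 ≤ 1 ≤ 10 (triangle on l)  ✗
L = 4 + 6 + 1 = 11 (odd)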